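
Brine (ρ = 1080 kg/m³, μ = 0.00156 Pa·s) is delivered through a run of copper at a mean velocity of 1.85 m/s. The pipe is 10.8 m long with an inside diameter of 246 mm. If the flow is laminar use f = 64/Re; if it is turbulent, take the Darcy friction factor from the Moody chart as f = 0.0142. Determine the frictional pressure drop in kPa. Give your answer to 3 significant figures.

ΔP ≈ 1.15 kPa

Reynolds number Re = ρVD/μ = 1080 · 1.85 · 0.246 / 0.00156 = 3.151e+05.
Re > 4000 → turbulent; use the Moody-chart value f = 0.0142.
Darcy-Weisbach: ΔP = f(L/D)(ρV²/2) = 0.0142·(10.8/0.246)·(1080·1.85²/2) = 0.0142·43.9·1848 = 1152 Pa.
ΔP = 1152 Pa = 1.15 kPa.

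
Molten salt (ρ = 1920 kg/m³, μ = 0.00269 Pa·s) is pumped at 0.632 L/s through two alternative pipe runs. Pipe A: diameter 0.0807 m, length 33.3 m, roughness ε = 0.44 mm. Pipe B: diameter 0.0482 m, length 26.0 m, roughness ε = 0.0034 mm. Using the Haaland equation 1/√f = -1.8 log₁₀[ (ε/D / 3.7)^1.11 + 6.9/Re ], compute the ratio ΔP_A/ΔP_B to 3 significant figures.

Pipe A: V = Q/A = 0.000632/0.005115 = 0.1236 m/s; Re = 7117; ε/D = 0.00545; Haaland → f = 0.04015; ΔP_A = f(L/D)(ρV²/2) = 242.8 Pa.
Pipe B: V = Q/A = 0.000632/0.001825 = 0.3464 m/s; Re = 1.192e+04; ε/D = 7.05e-05; Haaland → f = 0.02953; ΔP_B = f(L/D)(ρV²/2) = 1834 Pa.
ΔP_A/ΔP_B = 242.8/1834 = 0.132.

ΔP_A/ΔP_B ≈ 0.132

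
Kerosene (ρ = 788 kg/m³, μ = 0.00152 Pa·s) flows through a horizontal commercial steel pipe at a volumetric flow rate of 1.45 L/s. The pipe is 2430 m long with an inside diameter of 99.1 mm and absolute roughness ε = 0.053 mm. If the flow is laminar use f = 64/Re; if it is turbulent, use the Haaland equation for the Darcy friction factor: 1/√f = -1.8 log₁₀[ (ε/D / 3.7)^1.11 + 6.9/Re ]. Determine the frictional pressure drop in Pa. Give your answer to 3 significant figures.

ΔP ≈ 10900 Pa

Q = 1.45 L/s = 1.45/1000 = 0.00145 m³/s.
Cross-sectional area A = πD²/4 = π(0.0991)²/4 = 0.007713 m²; mean velocity V = Q/A = 0.00145/0.007713 = 0.188 m/s.
Reynolds number Re = ρVD/μ = 788 · 0.188 · 0.0991 / 0.00152 = 9658.
Re > 4000 → turbulent. Relative roughness ε/D = 5.3e-05/0.0991 = 0.000535. Haaland: 1/√f = -1.8 log₁₀[(0.000535/3.7)^1.11 + 6.9/9658] = -1.8 log₁₀[5.47e-05 + 0.000714] = 5.605, so f = 0.03183.
Darcy-Weisbach: ΔP = f(L/D)(ρV²/2) = 0.03183·(2430/0.0991)·(788·0.188²/2) = 0.03183·2.452e+04·13.92 = 1.087e+04 Pa.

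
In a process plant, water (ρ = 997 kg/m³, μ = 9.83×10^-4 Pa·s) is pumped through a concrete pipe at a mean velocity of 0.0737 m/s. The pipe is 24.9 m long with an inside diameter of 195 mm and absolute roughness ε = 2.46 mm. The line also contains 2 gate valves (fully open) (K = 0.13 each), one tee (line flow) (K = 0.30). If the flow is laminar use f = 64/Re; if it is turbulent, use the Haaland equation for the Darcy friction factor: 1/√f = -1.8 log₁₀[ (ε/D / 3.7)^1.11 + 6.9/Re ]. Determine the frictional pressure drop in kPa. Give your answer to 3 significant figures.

Reynolds number Re = ρVD/μ = 997 · 0.0737 · 0.195 / 0.000983 = 1.458e+04.
Re > 4000 → turbulent. Relative roughness ε/D = 0.00246/0.195 = 0.0126. Haaland: 1/√f = -1.8 log₁₀[(0.0126/3.7)^1.11 + 6.9/1.458e+04] = -1.8 log₁₀[0.00183 + 0.000473] = 4.749, so f = 0.04433.
Total minor-loss coefficient ΣK = 2·0.13 + 1·0.3 = 0.56.
ΔP = [f·L/D + ΣK]·(ρV²/2) = [0.04433·24.9/0.195 + 0.56]·(997·0.0737²/2) = [5.661 + 0.56]·2.708 = 16.84 Pa.
ΔP = 16.84 Pa = 0.0168 kPa.

ΔP ≈ 0.0168 kPa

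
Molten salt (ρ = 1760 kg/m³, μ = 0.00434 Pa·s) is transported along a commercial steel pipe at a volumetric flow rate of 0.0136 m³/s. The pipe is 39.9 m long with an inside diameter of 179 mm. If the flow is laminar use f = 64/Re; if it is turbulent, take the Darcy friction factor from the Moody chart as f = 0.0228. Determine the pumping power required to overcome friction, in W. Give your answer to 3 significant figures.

Cross-sectional area A = πD²/4 = π(0.179)²/4 = 0.02516 m²; mean velocity V = Q/A = 0.0136/0.02516 = 0.5404 m/s.
Reynolds number Re = ρVD/μ = 1760 · 0.5404 · 0.179 / 0.00434 = 3.923e+04.
Re > 4000 → turbulent; use the Moody-chart value f = 0.0228.
Darcy-Weisbach: ΔP = f(L/D)(ρV²/2) = 0.0228·(39.9/0.179)·(1760·0.5404²/2) = 0.0228·222.9·257 = 1306 Pa.
Pumping power P = QΔP = 0.0136·1306 = 17.76 W = 17.8 W.

P ≈ 17.8 W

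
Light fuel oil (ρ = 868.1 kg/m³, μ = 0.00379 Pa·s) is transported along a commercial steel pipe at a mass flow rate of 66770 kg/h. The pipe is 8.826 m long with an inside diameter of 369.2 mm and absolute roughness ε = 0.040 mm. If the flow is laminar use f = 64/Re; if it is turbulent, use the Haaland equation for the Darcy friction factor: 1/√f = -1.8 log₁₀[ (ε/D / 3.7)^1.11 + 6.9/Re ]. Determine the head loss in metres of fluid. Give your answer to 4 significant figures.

ṁ = 66770 kg/h = 66770/3600 = 18.55 kg/s.
A = πD²/4 = π(0.3692)²/4 = 0.1071 m²; mean velocity V = ṁ/(ρA) = 18.55/(868.1 · 0.1071) = 0.1996 m/s.
Reynolds number Re = ρVD/μ = 868.1 · 0.1996 · 0.3692 / 0.00379 = 1.688e+04.
Re > 4000 → turbulent. Relative roughness ε/D = 4e-05/0.3692 = 0.000108. Haaland: 1/√f = -1.8 log₁₀[(0.000108/3.7)^1.11 + 6.9/1.688e+04] = -1.8 log₁₀[9.29e-06 + 0.000409] = 6.082, so f = 0.02704.
Darcy-Weisbach: ΔP = f(L/D)(ρV²/2) = 0.02704·(8.826/0.3692)·(868.1·0.1996²/2) = 0.02704·23.91·17.29 = 11.17 Pa.
Head loss h_f = ΔP/(ρg) = 11.17/(868.1·9.81) = 0.001312 m.

h_f ≈ 0.001312 m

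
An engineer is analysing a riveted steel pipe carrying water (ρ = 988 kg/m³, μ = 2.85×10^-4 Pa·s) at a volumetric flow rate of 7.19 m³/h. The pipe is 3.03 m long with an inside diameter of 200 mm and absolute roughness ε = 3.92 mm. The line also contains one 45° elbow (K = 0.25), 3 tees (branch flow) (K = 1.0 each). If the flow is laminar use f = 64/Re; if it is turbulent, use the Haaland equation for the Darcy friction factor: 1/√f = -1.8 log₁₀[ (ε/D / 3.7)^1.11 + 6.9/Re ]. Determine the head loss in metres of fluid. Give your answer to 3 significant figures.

h_f ≈ 8.23×10^-4 m

Q = 7.19 m³/h = 7.19/3600 = 0.001997 m³/s.
Cross-sectional area A = πD²/4 = π(0.2)²/4 = 0.03142 m²; mean velocity V = Q/A = 0.001997/0.03142 = 0.06357 m/s.
Reynolds number Re = ρVD/μ = 988 · 0.06357 · 0.2 / 0.000285 = 4.408e+04.
Re > 4000 → turbulent. Relative roughness ε/D = 0.00392/0.2 = 0.0196. Haaland: 1/√f = -1.8 log₁₀[(0.0196/3.7)^1.11 + 6.9/4.408e+04] = -1.8 log₁₀[0.00298 + 0.000157] = 4.507, so f = 0.04922.
Total minor-loss coefficient ΣK = 1·0.25 + 3·1 = 3.25.
ΔP = [f·L/D + ΣK]·(ρV²/2) = [0.04922·3.03/0.2 + 3.25]·(988·0.06357²/2) = [0.7457 + 3.25]·1.997 = 7.978 Pa.
Head loss h_f = ΔP/(ρg) = 7.978/(988·9.81) = 8.23×10^-4 m.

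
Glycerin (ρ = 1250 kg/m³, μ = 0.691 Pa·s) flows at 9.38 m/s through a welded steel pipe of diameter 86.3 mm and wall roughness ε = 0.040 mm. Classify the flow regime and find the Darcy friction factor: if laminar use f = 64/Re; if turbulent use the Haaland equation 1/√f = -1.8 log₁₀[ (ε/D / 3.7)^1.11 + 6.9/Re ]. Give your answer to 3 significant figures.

f ≈ 0.0437

Re = ρVD/μ = 1250·9.38·0.0863/0.691 = 1464.
Re < 2300 → laminar, so f = 64/Re = 0.04371 (roughness is irrelevant in laminar flow).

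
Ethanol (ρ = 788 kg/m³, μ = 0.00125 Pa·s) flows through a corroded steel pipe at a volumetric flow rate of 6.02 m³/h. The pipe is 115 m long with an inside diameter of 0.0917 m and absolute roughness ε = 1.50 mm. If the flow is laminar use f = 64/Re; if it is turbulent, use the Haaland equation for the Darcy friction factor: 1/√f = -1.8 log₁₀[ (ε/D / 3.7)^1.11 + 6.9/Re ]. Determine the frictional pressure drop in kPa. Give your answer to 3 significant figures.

ΔP ≈ 1.52 kPa

Q = 6.02 m³/h = 6.02/3600 = 0.001672 m³/s.
Cross-sectional area A = πD²/4 = π(0.0917)²/4 = 0.006604 m²; mean velocity V = Q/A = 0.001672/0.006604 = 0.2532 m/s.
Reynolds number Re = ρVD/μ = 788 · 0.2532 · 0.0917 / 0.00125 = 1.464e+04.
Re > 4000 → turbulent. Relative roughness ε/D = 0.0015/0.0917 = 0.0164. Haaland: 1/√f = -1.8 log₁₀[(0.0164/3.7)^1.11 + 6.9/1.464e+04] = -1.8 log₁₀[0.00244 + 0.000471] = 4.566, so f = 0.04797.
Darcy-Weisbach: ΔP = f(L/D)(ρV²/2) = 0.04797·(115/0.0917)·(788·0.2532²/2) = 0.04797·1254·25.26 = 1519 Pa.
ΔP = 1519 Pa = 1.52 kPa.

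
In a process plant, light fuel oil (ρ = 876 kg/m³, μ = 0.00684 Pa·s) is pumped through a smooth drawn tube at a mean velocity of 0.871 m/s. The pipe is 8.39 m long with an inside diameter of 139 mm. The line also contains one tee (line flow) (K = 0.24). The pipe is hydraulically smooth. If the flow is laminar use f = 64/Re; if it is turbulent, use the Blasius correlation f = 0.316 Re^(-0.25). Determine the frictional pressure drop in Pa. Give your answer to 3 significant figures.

Reynolds number Re = ρVD/μ = 876 · 0.871 · 0.139 / 0.00684 = 1.551e+04.
Re > 4000 → turbulent. Smooth-pipe (Blasius): f = 0.316 Re^(-0.25) = 0.316/(1.551e+04)^0.25 = 0.02832.
Total minor-loss coefficient ΣK = 1·0.24 = 0.24.
ΔP = [f·L/D + ΣK]·(ρV²/2) = [0.02832·8.39/0.139 + 0.24]·(876·0.871²/2) = [1.709 + 0.24]·332.3 = 647.7 Pa.

ΔP ≈ 648 Pa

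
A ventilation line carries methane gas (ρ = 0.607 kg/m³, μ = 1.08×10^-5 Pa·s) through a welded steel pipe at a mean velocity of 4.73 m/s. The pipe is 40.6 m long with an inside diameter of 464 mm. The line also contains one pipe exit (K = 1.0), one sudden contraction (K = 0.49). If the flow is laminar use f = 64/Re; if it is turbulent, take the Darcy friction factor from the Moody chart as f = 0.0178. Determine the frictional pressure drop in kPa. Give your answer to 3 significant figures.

Reynolds number Re = ρVD/μ = 0.607 · 4.73 · 0.464 / 1.08e-05 = 1.234e+05.
Re > 4000 → turbulent; use the Moody-chart value f = 0.0178.
Total minor-loss coefficient ΣK = 1·1 + 1·0.49 = 1.49.
ΔP = [f·L/D + ΣK]·(ρV²/2) = [0.0178·40.6/0.464 + 1.49]·(0.607·4.73²/2) = [1.557 + 1.49]·6.79 = 20.69 Pa.
ΔP = 20.69 Pa = 0.0207 kPa.

ΔP ≈ 0.0207 kPa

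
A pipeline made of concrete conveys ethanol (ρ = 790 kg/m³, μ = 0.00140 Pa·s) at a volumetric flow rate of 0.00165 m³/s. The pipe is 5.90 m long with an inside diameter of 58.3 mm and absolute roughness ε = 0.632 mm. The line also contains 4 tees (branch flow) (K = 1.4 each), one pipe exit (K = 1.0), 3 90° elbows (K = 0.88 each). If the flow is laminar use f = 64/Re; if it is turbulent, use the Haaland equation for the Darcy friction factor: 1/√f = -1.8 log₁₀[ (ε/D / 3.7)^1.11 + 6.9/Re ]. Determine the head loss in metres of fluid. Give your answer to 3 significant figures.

h_f ≈ 0.262 m

Cross-sectional area A = πD²/4 = π(0.0583)²/4 = 0.002669 m²; mean velocity V = Q/A = 0.00165/0.002669 = 0.6181 m/s.
Reynolds number Re = ρVD/μ = 790 · 0.6181 · 0.0583 / 0.0014 = 2.033e+04.
Re > 4000 → turbulent. Relative roughness ε/D = 0.000632/0.0583 = 0.0108. Haaland: 1/√f = -1.8 log₁₀[(0.0108/3.7)^1.11 + 6.9/2.033e+04] = -1.8 log₁₀[0.00154 + 0.000339] = 4.906, so f = 0.04155.
Total minor-loss coefficient ΣK = 4·1.4 + 1·1 + 3·0.88 = 9.24.
ΔP = [f·L/D + ΣK]·(ρV²/2) = [0.04155·5.9/0.0583 + 9.24]·(790·0.6181²/2) = [4.205 + 9.24]·150.9 = 2029 Pa.
Head loss h_f = ΔP/(ρg) = 2029/(790·9.81) = 0.262 m.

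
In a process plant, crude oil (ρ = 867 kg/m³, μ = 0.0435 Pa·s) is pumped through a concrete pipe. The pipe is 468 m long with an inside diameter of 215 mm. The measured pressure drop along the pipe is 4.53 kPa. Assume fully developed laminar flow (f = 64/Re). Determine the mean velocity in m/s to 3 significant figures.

For laminar flow, f = 64/Re with Re = ρVD/μ, so Darcy-Weisbach reduces to ΔP = 32μLV/D². Solving for V: V = ΔP·D²/(32μL) = 4530·(0.215)²/(32·0.0435·468) = 0.3214 m/s.
Check: Re = ρVD/μ = 867·0.3214·0.215/0.0435 = 1377 < 2300, so the laminar assumption holds.

V ≈ 0.321 m/s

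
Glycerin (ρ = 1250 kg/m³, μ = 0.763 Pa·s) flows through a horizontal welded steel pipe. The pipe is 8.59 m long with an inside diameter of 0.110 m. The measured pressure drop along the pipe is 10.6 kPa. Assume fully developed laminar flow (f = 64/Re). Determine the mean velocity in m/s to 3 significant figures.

V ≈ 0.612 m/s

For laminar flow, f = 64/Re with Re = ρVD/μ, so Darcy-Weisbach reduces to ΔP = 32μLV/D². Solving for V: V = ΔP·D²/(32μL) = 1.06e+04·(0.11)²/(32·0.763·8.59) = 0.6115 m/s.
Check: Re = ρVD/μ = 1250·0.6115·0.11/0.763 = 110.2 < 2300, so the laminar assumption holds.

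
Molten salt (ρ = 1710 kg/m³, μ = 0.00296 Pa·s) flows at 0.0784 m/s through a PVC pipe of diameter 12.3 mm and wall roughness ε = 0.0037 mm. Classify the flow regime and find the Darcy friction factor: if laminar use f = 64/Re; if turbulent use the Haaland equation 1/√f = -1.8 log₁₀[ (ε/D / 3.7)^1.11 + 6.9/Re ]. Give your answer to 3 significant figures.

f ≈ 0.115

Re = ρVD/μ = 1710·0.0784·0.0123/0.00296 = 557.1.
Re < 2300 → laminar, so f = 64/Re = 0.1149 (roughness is irrelevant in laminar flow).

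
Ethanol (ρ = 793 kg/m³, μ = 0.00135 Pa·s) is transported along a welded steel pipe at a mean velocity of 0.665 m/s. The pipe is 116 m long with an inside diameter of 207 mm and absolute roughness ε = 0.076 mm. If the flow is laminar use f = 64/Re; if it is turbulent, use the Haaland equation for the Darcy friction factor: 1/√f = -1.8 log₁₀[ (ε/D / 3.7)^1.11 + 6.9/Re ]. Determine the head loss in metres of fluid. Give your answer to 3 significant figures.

h_f ≈ 0.254 m

Reynolds number Re = ρVD/μ = 793 · 0.665 · 0.207 / 0.00135 = 8.086e+04.
Re > 4000 → turbulent. Relative roughness ε/D = 7.6e-05/0.207 = 0.000367. Haaland: 1/√f = -1.8 log₁₀[(0.000367/3.7)^1.11 + 6.9/8.086e+04] = -1.8 log₁₀[3.6e-05 + 8.53e-05] = 7.049, so f = 0.02013.
Darcy-Weisbach: ΔP = f(L/D)(ρV²/2) = 0.02013·(116/0.207)·(793·0.665²/2) = 0.02013·560.4·175.3 = 1978 Pa.
Head loss h_f = ΔP/(ρg) = 1978/(793·9.81) = 0.254 m.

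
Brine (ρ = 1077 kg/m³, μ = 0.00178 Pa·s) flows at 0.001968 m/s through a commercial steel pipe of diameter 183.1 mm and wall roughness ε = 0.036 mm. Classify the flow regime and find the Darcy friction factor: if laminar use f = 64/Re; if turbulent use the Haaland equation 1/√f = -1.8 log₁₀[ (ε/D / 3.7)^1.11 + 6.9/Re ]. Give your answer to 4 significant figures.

f ≈ 0.2935

Re = ρVD/μ = 1077·0.001968·0.1831/0.00178 = 218.
Re < 2300 → laminar, so f = 64/Re = 0.2935 (roughness is irrelevant in laminar flow).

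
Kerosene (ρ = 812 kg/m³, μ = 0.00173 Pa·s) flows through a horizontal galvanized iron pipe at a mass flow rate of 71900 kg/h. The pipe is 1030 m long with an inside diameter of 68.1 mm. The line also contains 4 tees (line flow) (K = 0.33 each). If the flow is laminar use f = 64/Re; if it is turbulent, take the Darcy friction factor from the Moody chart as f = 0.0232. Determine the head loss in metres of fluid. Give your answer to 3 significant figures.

ṁ = 71900 kg/h = 71900/3600 = 19.97 kg/s.
A = πD²/4 = π(0.0681)²/4 = 0.003642 m²; mean velocity V = ṁ/(ρA) = 19.97/(812 · 0.003642) = 6.753 m/s.
Reynolds number Re = ρVD/μ = 812 · 6.753 · 0.0681 / 0.00173 = 2.158e+05.
Re > 4000 → turbulent; use the Moody-chart value f = 0.0232.
Total minor-loss coefficient ΣK = 4·0.33 = 1.32.
ΔP = [f·L/D + ΣK]·(ρV²/2) = [0.0232·1030/0.0681 + 1.32]·(812·6.753²/2) = [350.9 + 1.32]·1.851e+04 = 6.521e+06 Pa.
Head loss h_f = ΔP/(ρg) = 6.521e+06/(812·9.81) = 819 m.

h_f ≈ 819 m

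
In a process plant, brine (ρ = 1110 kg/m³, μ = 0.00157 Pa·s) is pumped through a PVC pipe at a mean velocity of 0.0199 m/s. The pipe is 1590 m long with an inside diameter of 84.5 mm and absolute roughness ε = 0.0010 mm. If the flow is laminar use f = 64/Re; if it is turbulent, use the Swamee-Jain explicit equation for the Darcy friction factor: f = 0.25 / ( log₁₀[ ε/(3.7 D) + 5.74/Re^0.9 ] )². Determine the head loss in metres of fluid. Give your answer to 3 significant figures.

Reynolds number Re = ρVD/μ = 1110 · 0.0199 · 0.0845 / 0.00157 = 1189.
Re < 2300 → laminar flow, so f = 64/Re = 64/1189 = 0.05383 (the turbulent correlation is not needed).
Darcy-Weisbach: ΔP = f(L/D)(ρV²/2) = 0.05383·(1590/0.0845)·(1110·0.0199²/2) = 0.05383·1.882e+04·0.2198 = 222.6 Pa.
Head loss h_f = ΔP/(ρg) = 222.6/(1110·9.81) = 0.0204 m.

h_f ≈ 0.0204 m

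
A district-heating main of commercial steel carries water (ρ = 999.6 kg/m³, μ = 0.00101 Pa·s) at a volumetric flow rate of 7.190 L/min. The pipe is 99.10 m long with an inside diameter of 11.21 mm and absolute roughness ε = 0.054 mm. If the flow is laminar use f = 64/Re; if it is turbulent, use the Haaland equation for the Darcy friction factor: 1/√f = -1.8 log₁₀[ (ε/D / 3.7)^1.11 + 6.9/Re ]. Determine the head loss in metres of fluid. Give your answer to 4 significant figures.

Q = 7.190 L/min = 7.190/60000 = 0.0001198 m³/s.
Cross-sectional area A = πD²/4 = π(0.01121)²/4 = 9.87e-05 m²; mean velocity V = Q/A = 0.0001198/9.87e-05 = 1.214 m/s.
Reynolds number Re = ρVD/μ = 999.6 · 1.214 · 0.01121 / 0.00101 = 1.347e+04.
Re > 4000 → turbulent. Relative roughness ε/D = 5.4e-05/0.01121 = 0.00482. Haaland: 1/√f = -1.8 log₁₀[(0.00482/3.7)^1.11 + 6.9/1.347e+04] = -1.8 log₁₀[0.000627 + 0.000512] = 5.298, so f = 0.03562.
Darcy-Weisbach: ΔP = f(L/D)(ρV²/2) = 0.03562·(99.1/0.01121)·(999.6·1.214²/2) = 0.03562·8840·736.8 = 2.32e+05 Pa.
Head loss h_f = ΔP/(ρg) = 2.32e+05/(999.6·9.81) = 23.66 m.

h_f ≈ 23.66 m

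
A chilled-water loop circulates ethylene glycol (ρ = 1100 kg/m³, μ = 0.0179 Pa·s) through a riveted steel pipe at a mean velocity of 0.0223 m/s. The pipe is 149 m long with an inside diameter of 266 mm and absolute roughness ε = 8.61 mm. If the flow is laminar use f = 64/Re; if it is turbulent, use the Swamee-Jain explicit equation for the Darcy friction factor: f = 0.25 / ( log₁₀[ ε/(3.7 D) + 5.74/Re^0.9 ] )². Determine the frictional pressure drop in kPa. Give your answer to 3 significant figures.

ΔP ≈ 0.0269 kPa

Reynolds number Re = ρVD/μ = 1100 · 0.0223 · 0.266 / 0.0179 = 364.5.
Re < 2300 → laminar flow, so f = 64/Re = 64/364.5 = 0.1756 (the turbulent correlation is not needed).
Darcy-Weisbach: ΔP = f(L/D)(ρV²/2) = 0.1756·(149/0.266)·(1100·0.0223²/2) = 0.1756·560.2·0.2735 = 26.9 Pa.
ΔP = 26.9 Pa = 0.0269 kPa.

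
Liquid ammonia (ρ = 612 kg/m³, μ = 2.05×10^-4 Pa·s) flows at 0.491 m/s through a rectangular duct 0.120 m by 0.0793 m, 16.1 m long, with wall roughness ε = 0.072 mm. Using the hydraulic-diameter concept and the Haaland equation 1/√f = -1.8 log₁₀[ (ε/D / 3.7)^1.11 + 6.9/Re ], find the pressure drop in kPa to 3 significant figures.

ΔP ≈ 0.254 kPa

Hydraulic diameter D_h = 4A/P = 4·(0.12·0.0793)/(2·(0.12+0.0793)) = 0.03806/0.3986 = 0.09549 m.
Re = ρVD_h/μ = 612·0.491·0.09549/0.000205 = 1.4e+05.
ε/D_h = 7.2e-05/0.09549 = 0.000754; Haaland gives 1/√f = -1.8 log₁₀[8e-05+4.93e-05] = 6.999, so f = 0.02041.
ΔP = f(L/D_h)(ρV²/2) = 0.02041·16.1/0.09549·73.77 = 253.9 Pa.
ΔP = 0.254 kPa.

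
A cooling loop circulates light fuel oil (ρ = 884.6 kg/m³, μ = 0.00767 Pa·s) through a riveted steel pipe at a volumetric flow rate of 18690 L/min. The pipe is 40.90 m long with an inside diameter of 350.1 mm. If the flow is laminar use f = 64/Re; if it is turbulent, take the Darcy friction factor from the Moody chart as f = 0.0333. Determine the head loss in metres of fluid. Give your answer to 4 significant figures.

h_f ≈ 2.076 m

Q = 18690 L/min = 18690/60000 = 0.3115 m³/s.
Cross-sectional area A = πD²/4 = π(0.3501)²/4 = 0.09627 m²; mean velocity V = Q/A = 0.3115/0.09627 = 3.236 m/s.
Reynolds number Re = ρVD/μ = 884.6 · 3.236 · 0.3501 / 0.00767 = 1.307e+05.
Re > 4000 → turbulent; use the Moody-chart value f = 0.0333.
Darcy-Weisbach: ΔP = f(L/D)(ρV²/2) = 0.0333·(40.9/0.3501)·(884.6·3.236²/2) = 0.0333·116.8·4631 = 1.802e+04 Pa.
Head loss h_f = ΔP/(ρg) = 1.802e+04/(884.6·9.81) = 2.076 m.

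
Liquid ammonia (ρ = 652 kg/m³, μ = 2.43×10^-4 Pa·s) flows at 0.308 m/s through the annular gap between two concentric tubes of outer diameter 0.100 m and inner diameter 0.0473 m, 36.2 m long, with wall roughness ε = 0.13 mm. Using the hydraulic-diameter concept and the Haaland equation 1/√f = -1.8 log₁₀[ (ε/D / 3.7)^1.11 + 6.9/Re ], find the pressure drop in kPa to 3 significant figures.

Hydraulic diameter D_h = 4A/P = D_o - D_i = 0.1 - 0.0473 = 0.0527 m.
Re = ρVD_h/μ = 652·0.308·0.0527/0.000243 = 4.355e+04.
ε/D_h = 0.00013/0.0527 = 0.00247; Haaland gives 1/√f = -1.8 log₁₀[0.000298+0.000158] = 6.013, so f = 0.02766.
ΔP = f(L/D_h)(ρV²/2) = 0.02766·36.2/0.0527·30.93 = 587.6 Pa.
ΔP = 0.588 kPa.

ΔP ≈ 0.588 kPa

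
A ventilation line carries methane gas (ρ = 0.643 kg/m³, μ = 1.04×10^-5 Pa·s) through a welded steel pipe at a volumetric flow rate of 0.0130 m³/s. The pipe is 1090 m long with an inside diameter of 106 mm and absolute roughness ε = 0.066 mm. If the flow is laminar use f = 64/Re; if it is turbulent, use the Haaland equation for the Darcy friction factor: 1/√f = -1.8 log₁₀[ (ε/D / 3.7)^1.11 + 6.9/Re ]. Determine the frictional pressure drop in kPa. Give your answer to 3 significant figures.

Cross-sectional area A = πD²/4 = π(0.106)²/4 = 0.008825 m²; mean velocity V = Q/A = 0.013/0.008825 = 1.473 m/s.
Reynolds number Re = ρVD/μ = 0.643 · 1.473 · 0.106 / 1.04e-05 = 9654.
Re > 4000 → turbulent. Relative roughness ε/D = 6.6e-05/0.106 = 0.000623. Haaland: 1/√f = -1.8 log₁₀[(0.000623/3.7)^1.11 + 6.9/9654] = -1.8 log₁₀[6.47e-05 + 0.000715] = 5.595, so f = 0.03195.
Darcy-Weisbach: ΔP = f(L/D)(ρV²/2) = 0.03195·(1090/0.106)·(0.643·1.473²/2) = 0.03195·1.028e+04·0.6977 = 229.2 Pa.
ΔP = 229.2 Pa = 0.229 kPa.

ΔP ≈ 0.229 kPa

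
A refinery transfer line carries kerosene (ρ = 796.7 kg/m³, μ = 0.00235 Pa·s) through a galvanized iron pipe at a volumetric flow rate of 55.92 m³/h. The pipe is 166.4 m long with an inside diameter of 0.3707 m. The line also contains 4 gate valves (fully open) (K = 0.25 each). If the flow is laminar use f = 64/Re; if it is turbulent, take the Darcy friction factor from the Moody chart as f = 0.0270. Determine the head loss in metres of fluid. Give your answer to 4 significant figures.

h_f ≈ 0.01385 m

Q = 55.92 m³/h = 55.92/3600 = 0.01553 m³/s.
Cross-sectional area A = πD²/4 = π(0.3707)²/4 = 0.1079 m²; mean velocity V = Q/A = 0.01553/0.1079 = 0.1439 m/s.
Reynolds number Re = ρVD/μ = 796.7 · 0.1439 · 0.3707 / 0.00235 = 1.809e+04.
Re > 4000 → turbulent; use the Moody-chart value f = 0.0270.
Total minor-loss coefficient ΣK = 4·0.25 = 1.
ΔP = [f·L/D + ΣK]·(ρV²/2) = [0.027·166.4/0.3707 + 1]·(796.7·0.1439²/2) = [12.12 + 1]·8.251 = 108.3 Pa.
Head loss h_f = ΔP/(ρg) = 108.3/(796.7·9.81) = 0.01385 m.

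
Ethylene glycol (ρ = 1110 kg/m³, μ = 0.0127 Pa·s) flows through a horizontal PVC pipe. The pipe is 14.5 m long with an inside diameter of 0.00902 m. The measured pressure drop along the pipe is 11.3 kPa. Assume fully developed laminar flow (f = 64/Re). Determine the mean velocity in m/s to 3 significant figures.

For laminar flow, f = 64/Re with Re = ρVD/μ, so Darcy-Weisbach reduces to ΔP = 32μLV/D². Solving for V: V = ΔP·D²/(32μL) = 1.13e+04·(0.00902)²/(32·0.0127·14.5) = 0.156 m/s.
Check: Re = ρVD/μ = 1110·0.156·0.00902/0.0127 = 123 < 2300, so the laminar assumption holds.

V ≈ 0.156 m/s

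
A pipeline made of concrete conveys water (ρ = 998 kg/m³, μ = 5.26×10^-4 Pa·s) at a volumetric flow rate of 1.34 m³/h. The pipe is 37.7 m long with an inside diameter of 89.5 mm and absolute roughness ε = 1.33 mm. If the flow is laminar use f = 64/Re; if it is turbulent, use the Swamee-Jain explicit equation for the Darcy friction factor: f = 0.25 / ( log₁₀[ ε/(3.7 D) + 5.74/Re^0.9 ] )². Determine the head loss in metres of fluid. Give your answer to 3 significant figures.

h_f ≈ 0.00367 m

Q = 1.34 m³/h = 1.34/3600 = 0.0003722 m³/s.
Cross-sectional area A = πD²/4 = π(0.0895)²/4 = 0.006291 m²; mean velocity V = Q/A = 0.0003722/0.006291 = 0.05917 m/s.
Reynolds number Re = ρVD/μ = 998 · 0.05917 · 0.0895 / 0.000526 = 1.005e+04.
Re > 4000 → turbulent. Relative roughness ε/D = 0.00133/0.0895 = 0.0149. Swamee-Jain: f = 0.25/(log₁₀[0.0149/3.7 + 5.74/1.005e+04^0.9])² = 0.25/(log₁₀[0.00402 + 0.00144])² = 0.25/(-2.263)² = 0.0488.
Darcy-Weisbach: ΔP = f(L/D)(ρV²/2) = 0.0488·(37.7/0.0895)·(998·0.05917²/2) = 0.0488·421.2·1.747 = 35.9 Pa.
Head loss h_f = ΔP/(ρg) = 35.9/(998·9.81) = 0.00367 m.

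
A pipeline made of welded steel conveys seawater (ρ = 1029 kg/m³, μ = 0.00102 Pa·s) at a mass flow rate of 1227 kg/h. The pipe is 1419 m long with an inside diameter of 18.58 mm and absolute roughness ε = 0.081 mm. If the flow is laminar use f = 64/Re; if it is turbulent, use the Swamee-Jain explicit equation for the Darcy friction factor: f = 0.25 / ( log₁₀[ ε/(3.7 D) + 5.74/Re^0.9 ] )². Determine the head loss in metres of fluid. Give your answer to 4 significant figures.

ṁ = 1227 kg/h = 1227/3600 = 0.3408 kg/s.
A = πD²/4 = π(0.01858)²/4 = 0.0002711 m²; mean velocity V = ṁ/(ρA) = 0.3408/(1029 · 0.0002711) = 1.222 m/s.
Reynolds number Re = ρVD/μ = 1029 · 1.222 · 0.01858 / 0.00102 = 2.29e+04.
Re > 4000 → turbulent. Relative roughness ε/D = 8.1e-05/0.01858 = 0.00436. Swamee-Jain: f = 0.25/(log₁₀[0.00436/3.7 + 5.74/2.29e+04^0.9])² = 0.25/(log₁₀[0.00118 + 0.000684])² = 0.25/(-2.73)² = 0.03355.
Darcy-Weisbach: ΔP = f(L/D)(ρV²/2) = 0.03355·(1419/0.01858)·(1029·1.222²/2) = 0.03355·7.637e+04·767.8 = 1.967e+06 Pa.
Head loss h_f = ΔP/(ρg) = 1.967e+06/(1029·9.81) = 194.9 m.

h_f ≈ 194.9 m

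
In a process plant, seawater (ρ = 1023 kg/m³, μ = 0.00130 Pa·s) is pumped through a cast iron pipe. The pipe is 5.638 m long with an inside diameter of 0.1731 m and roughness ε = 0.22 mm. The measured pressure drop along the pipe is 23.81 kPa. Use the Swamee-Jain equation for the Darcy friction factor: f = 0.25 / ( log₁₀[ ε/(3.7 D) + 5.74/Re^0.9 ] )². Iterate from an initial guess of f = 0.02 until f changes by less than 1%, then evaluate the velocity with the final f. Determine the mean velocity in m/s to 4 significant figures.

Rearranging Darcy-Weisbach: V = √(2·ΔP·D/(f·L·ρ)). With ε/D = 0.00022/0.1731 = 0.00127, iterate starting from f = 0.02:
  f = 0.02 → V = √(2·2.381e+04·0.1731/(0.02·5.638·1023)) = 8.453 m/s; Re = ρVD/μ = 1.151e+06; f → 0.02113
  f = 0.02113 → V = 8.223 m/s; Re = 1.12e+06; f → 0.02114
Converged (Δf/f < 1%). With the final f = 0.02114: V = √(2·2.381e+04·0.1731/(0.02114·5.638·1023)) = 8.222 m/s.

V ≈ 8.222 m/s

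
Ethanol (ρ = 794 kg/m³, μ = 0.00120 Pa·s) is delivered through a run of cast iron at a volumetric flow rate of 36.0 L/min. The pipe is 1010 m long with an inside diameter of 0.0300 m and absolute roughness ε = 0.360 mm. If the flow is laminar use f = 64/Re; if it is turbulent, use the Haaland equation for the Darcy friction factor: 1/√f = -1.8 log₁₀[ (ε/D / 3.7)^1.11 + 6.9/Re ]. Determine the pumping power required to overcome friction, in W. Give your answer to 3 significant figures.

P ≈ 250 W

Q = 36.0 L/min = 36.0/60000 = 0.0006 m³/s.
Cross-sectional area A = πD²/4 = π(0.03)²/4 = 0.0007069 m²; mean velocity V = Q/A = 0.0006/0.0007069 = 0.8488 m/s.
Reynolds number Re = ρVD/μ = 794 · 0.8488 · 0.03 / 0.0012 = 1.685e+04.
Re > 4000 → turbulent. Relative roughness ε/D = 0.00036/0.03 = 0.012. Haaland: 1/√f = -1.8 log₁₀[(0.012/3.7)^1.11 + 6.9/1.685e+04] = -1.8 log₁₀[0.00173 + 0.00041] = 4.807, so f = 0.04328.
Darcy-Weisbach: ΔP = f(L/D)(ρV²/2) = 0.04328·(1010/0.03)·(794·0.8488²/2) = 0.04328·3.367e+04·286 = 4.168e+05 Pa.
Pumping power P = QΔP = 0.0006·4.168e+05 = 250.1 W = 250 W.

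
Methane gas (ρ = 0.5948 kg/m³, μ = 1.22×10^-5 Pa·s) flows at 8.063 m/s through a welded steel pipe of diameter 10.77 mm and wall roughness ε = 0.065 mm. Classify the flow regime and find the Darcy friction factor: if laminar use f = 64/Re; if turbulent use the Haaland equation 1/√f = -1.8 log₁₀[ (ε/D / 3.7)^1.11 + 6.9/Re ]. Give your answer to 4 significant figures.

f ≈ 0.04519

Re = ρVD/μ = 0.5948·8.063·0.01077/1.22e-05 = 4234.
Re > 4000 → turbulent. ε/D = 6.5e-05/0.01077 = 0.00604; Haaland: 1/√f = -1.8 log₁₀[0.000805 + 0.00163] = 4.704, so f = 0.04519.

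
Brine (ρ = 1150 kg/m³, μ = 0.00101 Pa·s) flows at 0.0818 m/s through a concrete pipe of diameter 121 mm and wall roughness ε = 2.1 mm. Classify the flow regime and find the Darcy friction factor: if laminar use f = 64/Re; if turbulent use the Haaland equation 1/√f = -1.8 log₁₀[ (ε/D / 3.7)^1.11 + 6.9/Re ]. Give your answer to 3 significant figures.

Re = ρVD/μ = 1150·0.0818·0.121/0.00101 = 1.127e+04.
Re > 4000 → turbulent. ε/D = 0.0021/0.121 = 0.0174; Haaland: 1/√f = -1.8 log₁₀[0.0026 + 0.000612] = 4.488, so f = 0.04966.

f ≈ 0.0497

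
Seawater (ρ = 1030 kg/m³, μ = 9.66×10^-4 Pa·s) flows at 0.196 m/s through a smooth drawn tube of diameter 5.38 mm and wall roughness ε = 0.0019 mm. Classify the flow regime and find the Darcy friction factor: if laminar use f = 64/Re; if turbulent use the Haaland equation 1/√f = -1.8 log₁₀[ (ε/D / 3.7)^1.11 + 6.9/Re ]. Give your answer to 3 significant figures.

Re = ρVD/μ = 1030·0.196·0.00538/0.000966 = 1124.
Re < 2300 → laminar, so f = 64/Re = 0.05692 (roughness is irrelevant in laminar flow).

f ≈ 0.0569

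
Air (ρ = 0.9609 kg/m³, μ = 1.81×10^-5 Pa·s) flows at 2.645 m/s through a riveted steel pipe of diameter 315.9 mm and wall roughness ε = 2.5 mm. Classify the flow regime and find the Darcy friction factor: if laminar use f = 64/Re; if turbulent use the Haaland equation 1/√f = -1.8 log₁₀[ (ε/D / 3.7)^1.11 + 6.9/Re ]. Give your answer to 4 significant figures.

Re = ρVD/μ = 0.9609·2.645·0.3159/1.81e-05 = 4.436e+04.
Re > 4000 → turbulent. ε/D = 0.0025/0.3159 = 0.00791; Haaland: 1/√f = -1.8 log₁₀[0.00109 + 0.000156] = 5.23, so f = 0.03656.

f ≈ 0.03656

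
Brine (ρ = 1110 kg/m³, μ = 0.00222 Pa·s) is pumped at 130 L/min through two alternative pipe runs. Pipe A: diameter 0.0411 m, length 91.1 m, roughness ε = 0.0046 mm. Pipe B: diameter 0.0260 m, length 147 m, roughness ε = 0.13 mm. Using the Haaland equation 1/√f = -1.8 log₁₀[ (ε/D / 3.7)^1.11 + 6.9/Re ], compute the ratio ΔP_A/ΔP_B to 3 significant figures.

ΔP_A/ΔP_B ≈ 0.0450

Pipe A: V = Q/A = 0.002167/0.001327 = 1.633 m/s; Re = 3.356e+04; ε/D = 0.000112; Haaland → f = 0.02295; ΔP_A = f(L/D)(ρV²/2) = 7.53e+04 Pa.
Pipe B: V = Q/A = 0.002167/0.0005309 = 4.081 m/s; Re = 5.305e+04; ε/D = 0.005; Haaland → f = 0.03199; ΔP_B = f(L/D)(ρV²/2) = 1.672e+06 Pa.
ΔP_A/ΔP_B = 7.53e+04/1.672e+06 = 0.0450.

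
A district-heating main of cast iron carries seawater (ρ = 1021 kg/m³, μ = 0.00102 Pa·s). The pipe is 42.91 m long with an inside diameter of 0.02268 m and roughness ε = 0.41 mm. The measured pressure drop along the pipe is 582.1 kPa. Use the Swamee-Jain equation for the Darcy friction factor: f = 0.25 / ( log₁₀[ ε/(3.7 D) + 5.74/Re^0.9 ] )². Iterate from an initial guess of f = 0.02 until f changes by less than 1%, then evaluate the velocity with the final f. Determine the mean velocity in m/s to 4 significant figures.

Rearranging Darcy-Weisbach: V = √(2·ΔP·D/(f·L·ρ)). With ε/D = 0.00041/0.02268 = 0.0181, iterate starting from f = 0.02:
  f = 0.02 → V = √(2·5.821e+05·0.02268/(0.02·42.91·1021)) = 5.489 m/s; Re = ρVD/μ = 1.246e+05; f → 0.04734
  f = 0.04734 → V = 3.568 m/s; Re = 8.1e+04; f → 0.04759
Converged (Δf/f < 1%). With the final f = 0.04759: V = √(2·5.821e+05·0.02268/(0.04759·42.91·1021)) = 3.559 m/s.

V ≈ 3.559 m/s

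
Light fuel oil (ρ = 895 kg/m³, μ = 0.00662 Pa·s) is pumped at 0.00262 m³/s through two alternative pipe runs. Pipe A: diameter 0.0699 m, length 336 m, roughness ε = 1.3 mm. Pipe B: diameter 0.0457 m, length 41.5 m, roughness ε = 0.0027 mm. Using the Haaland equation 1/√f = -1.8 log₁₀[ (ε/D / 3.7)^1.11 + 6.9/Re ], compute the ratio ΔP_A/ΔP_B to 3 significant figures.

ΔP_A/ΔP_B ≈ 1.65

Pipe A: V = Q/A = 0.00262/0.003837 = 0.6827 m/s; Re = 6452; ε/D = 0.0186; Haaland → f = 0.05308; ΔP_A = f(L/D)(ρV²/2) = 5.322e+04 Pa.
Pipe B: V = Q/A = 0.00262/0.00164 = 1.597 m/s; Re = 9869; ε/D = 5.91e-05; Haaland → f = 0.03106; ΔP_B = f(L/D)(ρV²/2) = 3.22e+04 Pa.
ΔP_A/ΔP_B = 5.322e+04/3.22e+04 = 1.65.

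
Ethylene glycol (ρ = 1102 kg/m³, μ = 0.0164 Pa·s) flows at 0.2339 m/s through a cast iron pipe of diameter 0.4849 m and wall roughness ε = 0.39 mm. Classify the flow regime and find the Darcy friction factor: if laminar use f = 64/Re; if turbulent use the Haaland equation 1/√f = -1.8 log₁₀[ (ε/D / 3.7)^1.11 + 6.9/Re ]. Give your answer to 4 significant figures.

Re = ρVD/μ = 1102·0.2339·0.4849/0.0164 = 7621.
Re > 4000 → turbulent. ε/D = 0.00039/0.4849 = 0.000804; Haaland: 1/√f = -1.8 log₁₀[8.6e-05 + 0.000905] = 5.407, so f = 0.03421.

f ≈ 0.03421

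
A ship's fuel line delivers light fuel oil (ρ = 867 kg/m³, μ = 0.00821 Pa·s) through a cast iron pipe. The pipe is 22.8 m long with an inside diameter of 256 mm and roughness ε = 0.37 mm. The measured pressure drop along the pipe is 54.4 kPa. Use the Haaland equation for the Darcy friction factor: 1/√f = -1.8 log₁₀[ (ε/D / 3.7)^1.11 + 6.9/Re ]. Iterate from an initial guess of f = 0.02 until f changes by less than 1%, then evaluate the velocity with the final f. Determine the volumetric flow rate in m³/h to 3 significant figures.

Q ≈ 1470 m³/h

Rearranging Darcy-Weisbach: V = √(2·ΔP·D/(f·L·ρ)). With ε/D = 0.00037/0.256 = 0.00145, iterate starting from f = 0.02:
  f = 0.02 → V = √(2·5.44e+04·0.256/(0.02·22.8·867)) = 8.393 m/s; Re = ρVD/μ = 2.269e+05; f → 0.02243
  f = 0.02243 → V = 7.926 m/s; Re = 2.143e+05; f → 0.02248
Converged (Δf/f < 1%). With the final f = 0.02248: V = √(2·5.44e+04·0.256/(0.02248·22.8·867)) = 7.918 m/s.
Q = V·A = 7.918·(π/4·0.256²) = 0.4075 m³/s = 1470 m³/h.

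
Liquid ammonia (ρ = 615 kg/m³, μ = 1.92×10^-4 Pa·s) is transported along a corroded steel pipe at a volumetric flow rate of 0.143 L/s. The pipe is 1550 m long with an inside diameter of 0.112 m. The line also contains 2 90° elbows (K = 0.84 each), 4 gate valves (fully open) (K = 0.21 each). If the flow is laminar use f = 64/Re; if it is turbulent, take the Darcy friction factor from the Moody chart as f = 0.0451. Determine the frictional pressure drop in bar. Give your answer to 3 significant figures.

Q = 0.143 L/s = 0.143/1000 = 0.000143 m³/s.
Cross-sectional area A = πD²/4 = π(0.112)²/4 = 0.009852 m²; mean velocity V = Q/A = 0.000143/0.009852 = 0.01451 m/s.
Reynolds number Re = ρVD/μ = 615 · 0.01451 · 0.112 / 0.000192 = 5207.
Re > 4000 → turbulent; use the Moody-chart value f = 0.0451.
Total minor-loss coefficient ΣK = 2·0.84 + 4·0.21 = 2.52.
ΔP = [f·L/D + ΣK]·(ρV²/2) = [0.0451·1550/0.112 + 2.52]·(615·0.01451²/2) = [624.2 + 2.52]·0.06478 = 40.6 Pa.
ΔP = 40.6 Pa = 4.06×10^-4 bar.

ΔP ≈ 4.06×10^-4 bar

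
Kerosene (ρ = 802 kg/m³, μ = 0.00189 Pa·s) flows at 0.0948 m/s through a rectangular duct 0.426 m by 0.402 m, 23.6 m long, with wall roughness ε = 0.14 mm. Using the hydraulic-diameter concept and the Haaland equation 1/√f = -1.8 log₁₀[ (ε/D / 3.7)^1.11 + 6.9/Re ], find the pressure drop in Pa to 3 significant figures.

Hydraulic diameter D_h = 4A/P = 4·(0.426·0.402)/(2·(0.426+0.402)) = 0.685/1.656 = 0.4137 m.
Re = ρVD_h/μ = 802·0.0948·0.4137/0.00189 = 1.664e+04.
ε/D_h = 0.00014/0.4137 = 0.000338; Haaland gives 1/√f = -1.8 log₁₀[3.29e-05+0.000415] = 6.028, so f = 0.02752.
ΔP = f(L/D_h)(ρV²/2) = 0.02752·23.6/0.4137·3.604 = 5.657 Pa.

ΔP ≈ 5.66 Pa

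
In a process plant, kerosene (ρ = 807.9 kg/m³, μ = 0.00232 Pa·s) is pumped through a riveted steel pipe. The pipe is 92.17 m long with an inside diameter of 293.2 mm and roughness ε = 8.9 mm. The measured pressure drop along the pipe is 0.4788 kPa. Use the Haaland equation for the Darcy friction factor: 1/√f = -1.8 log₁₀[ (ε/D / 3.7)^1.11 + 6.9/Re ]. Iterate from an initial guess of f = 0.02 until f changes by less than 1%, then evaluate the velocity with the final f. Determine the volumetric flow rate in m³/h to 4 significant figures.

Rearranging Darcy-Weisbach: V = √(2·ΔP·D/(f·L·ρ)). With ε/D = 0.0089/0.2932 = 0.0304, iterate starting from f = 0.02:
  f = 0.02 → V = √(2·478.8·0.2932/(0.02·92.17·807.9)) = 0.4342 m/s; Re = ρVD/μ = 4.433e+04; f → 0.05826
  f = 0.05826 → V = 0.2544 m/s; Re = 2.597e+04; f → 0.05874
Converged (Δf/f < 1%). With the final f = 0.05874: V = √(2·478.8·0.2932/(0.05874·92.17·807.9)) = 0.2534 m/s.
Q = V·A = 0.2534·(π/4·0.2932²) = 0.01711 m³/s = 61.58 m³/h.

Q ≈ 61.58 m³/h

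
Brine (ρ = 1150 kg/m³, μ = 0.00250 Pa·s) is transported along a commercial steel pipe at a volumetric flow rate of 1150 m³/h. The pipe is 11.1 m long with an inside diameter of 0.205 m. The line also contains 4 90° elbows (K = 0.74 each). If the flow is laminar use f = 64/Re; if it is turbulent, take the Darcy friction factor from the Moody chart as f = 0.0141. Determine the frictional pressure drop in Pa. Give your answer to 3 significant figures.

Q = 1150 m³/h = 1150/3600 = 0.3194 m³/s.
Cross-sectional area A = πD²/4 = π(0.205)²/4 = 0.03301 m²; mean velocity V = Q/A = 0.3194/0.03301 = 9.678 m/s.
Reynolds number Re = ρVD/μ = 1150 · 9.678 · 0.205 / 0.0025 = 9.127e+05.
Re > 4000 → turbulent; use the Moody-chart value f = 0.0141.
Total minor-loss coefficient ΣK = 4·0.74 = 2.96.
ΔP = [f·L/D + ΣK]·(ρV²/2) = [0.0141·11.1/0.205 + 2.96]·(1150·9.678²/2) = [0.7635 + 2.96]·5.386e+04 = 2.005e+05 Pa.

ΔP ≈ 201000 Pa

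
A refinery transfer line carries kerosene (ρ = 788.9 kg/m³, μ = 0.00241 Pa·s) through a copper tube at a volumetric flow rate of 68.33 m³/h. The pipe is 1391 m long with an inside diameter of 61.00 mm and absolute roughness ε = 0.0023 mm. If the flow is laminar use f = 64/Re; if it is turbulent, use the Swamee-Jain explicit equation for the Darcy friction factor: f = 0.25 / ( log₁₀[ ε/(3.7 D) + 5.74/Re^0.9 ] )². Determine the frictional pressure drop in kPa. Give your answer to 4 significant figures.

Q = 68.33 m³/h = 68.33/3600 = 0.01898 m³/s.
Cross-sectional area A = πD²/4 = π(0.061)²/4 = 0.002922 m²; mean velocity V = Q/A = 0.01898/0.002922 = 6.495 m/s.
Reynolds number Re = ρVD/μ = 788.9 · 6.495 · 0.061 / 0.00241 = 1.297e+05.
Re > 4000 → turbulent. Relative roughness ε/D = 2.3e-06/0.061 = 3.77e-05. Swamee-Jain: f = 0.25/(log₁₀[3.77e-05/3.7 + 5.74/1.297e+05^0.9])² = 0.25/(log₁₀[1.02e-05 + 0.000144])² = 0.25/(-3.813)² = 0.0172.
Darcy-Weisbach: ΔP = f(L/D)(ρV²/2) = 0.0172·(1391/0.061)·(788.9·6.495²/2) = 0.0172·2.28e+04·1.664e+04 = 6.524e+06 Pa.
ΔP = 6.524e+06 Pa = 6524 kPa.

ΔP ≈ 6524 kPa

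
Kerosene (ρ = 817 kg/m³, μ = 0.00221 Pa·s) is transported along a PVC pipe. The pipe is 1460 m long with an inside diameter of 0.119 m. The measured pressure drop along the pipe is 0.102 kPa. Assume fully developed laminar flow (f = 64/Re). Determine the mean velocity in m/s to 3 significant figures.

V ≈ 0.0140 m/s

For laminar flow, f = 64/Re with Re = ρVD/μ, so Darcy-Weisbach reduces to ΔP = 32μLV/D². Solving for V: V = ΔP·D²/(32μL) = 102·(0.119)²/(32·0.00221·1460) = 0.01399 m/s.
Check: Re = ρVD/μ = 817·0.01399·0.119/0.00221 = 615.4 < 2300, so the laminar assumption holds.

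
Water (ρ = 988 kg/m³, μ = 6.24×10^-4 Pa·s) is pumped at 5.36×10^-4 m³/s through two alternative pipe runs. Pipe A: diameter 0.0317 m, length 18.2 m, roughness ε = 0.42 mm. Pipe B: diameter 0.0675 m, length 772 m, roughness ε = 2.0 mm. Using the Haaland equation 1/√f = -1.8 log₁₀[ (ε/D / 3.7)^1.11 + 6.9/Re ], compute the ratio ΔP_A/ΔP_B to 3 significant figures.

Pipe A: V = Q/A = 0.000536/0.0007892 = 0.6791 m/s; Re = 3.409e+04; ε/D = 0.0132; Haaland → f = 0.04324; ΔP_A = f(L/D)(ρV²/2) = 5656 Pa.
Pipe B: V = Q/A = 0.000536/0.003578 = 0.1498 m/s; Re = 1.601e+04; ε/D = 0.0296; Haaland → f = 0.0589; ΔP_B = f(L/D)(ρV²/2) = 7467 Pa.
ΔP_A/ΔP_B = 5656/7467 = 0.758.

ΔP_A/ΔP_B ≈ 0.758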